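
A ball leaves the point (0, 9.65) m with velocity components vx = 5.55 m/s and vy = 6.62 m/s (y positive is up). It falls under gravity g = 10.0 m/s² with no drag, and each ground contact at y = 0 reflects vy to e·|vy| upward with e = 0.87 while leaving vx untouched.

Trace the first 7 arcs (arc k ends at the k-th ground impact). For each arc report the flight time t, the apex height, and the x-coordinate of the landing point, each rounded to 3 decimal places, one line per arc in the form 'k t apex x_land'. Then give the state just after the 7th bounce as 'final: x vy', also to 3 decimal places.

Arc 1: start y=9.650, vy=6.620 → t=2.201, apex=11.841, x_land=12.215, impact vy=-15.389
  bounce: vy ← 0.87·15.389 = 13.389
Arc 2: start y=0.000, vy=13.389 → t=2.678, apex=8.963, x_land=27.076, impact vy=-13.389
  bounce: vy ← 0.87·13.389 = 11.648
Arc 3: start y=0.000, vy=11.648 → t=2.330, apex=6.784, x_land=40.006, impact vy=-11.648
  bounce: vy ← 0.87·11.648 = 10.134
Arc 4: start y=0.000, vy=10.134 → t=2.027, apex=5.135, x_land=51.254, impact vy=-10.134
  bounce: vy ← 0.87·10.134 = 8.816
Arc 5: start y=0.000, vy=8.816 → t=1.763, apex=3.886, x_land=61.040, impact vy=-8.816
  bounce: vy ← 0.87·8.816 = 7.670
Arc 6: start y=0.000, vy=7.670 → t=1.534, apex=2.942, x_land=69.554, impact vy=-7.670
  bounce: vy ← 0.87·7.670 = 6.673
Arc 7: start y=0.000, vy=6.673 → t=1.335, apex=2.227, x_land=76.961, impact vy=-6.673
  bounce: vy ← 0.87·6.673 = 5.806

1 2.201 11.841 12.215
2 2.678 8.963 27.076
3 2.330 6.784 40.006
4 2.027 5.135 51.254
5 1.763 3.886 61.040
6 1.534 2.942 69.554
7 1.335 2.227 76.961
final: 76.961 5.806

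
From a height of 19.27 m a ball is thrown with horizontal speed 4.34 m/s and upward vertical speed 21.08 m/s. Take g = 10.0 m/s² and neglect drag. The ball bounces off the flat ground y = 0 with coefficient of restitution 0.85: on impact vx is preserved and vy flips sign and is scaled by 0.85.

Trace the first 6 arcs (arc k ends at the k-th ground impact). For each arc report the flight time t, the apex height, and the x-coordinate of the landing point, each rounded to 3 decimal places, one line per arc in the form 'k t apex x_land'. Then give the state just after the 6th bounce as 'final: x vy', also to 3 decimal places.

1 4.989 41.488 21.650
2 4.897 29.975 42.903
3 4.162 21.657 60.968
4 3.538 15.647 76.323
5 3.007 11.305 89.375
6 2.556 8.168 100.469
final: 100.469 10.864

Arc 1: start y=19.270, vy=21.080 → t=4.989, apex=41.488, x_land=21.650, impact vy=-28.806
  bounce: vy ← 0.85·28.806 = 24.485
Arc 2: start y=0.000, vy=24.485 → t=4.897, apex=29.975, x_land=42.903, impact vy=-24.485
  bounce: vy ← 0.85·24.485 = 20.812
Arc 3: start y=0.000, vy=20.812 → t=4.162, apex=21.657, x_land=60.968, impact vy=-20.812
  bounce: vy ← 0.85·20.812 = 17.690
Arc 4: start y=0.000, vy=17.690 → t=3.538, apex=15.647, x_land=76.323, impact vy=-17.690
  bounce: vy ← 0.85·17.690 = 15.037
Arc 5: start y=0.000, vy=15.037 → t=3.007, apex=11.305, x_land=89.375, impact vy=-15.037
  bounce: vy ← 0.85·15.037 = 12.781
Arc 6: start y=0.000, vy=12.781 → t=2.556, apex=8.168, x_land=100.469, impact vy=-12.781
  bounce: vy ← 0.85·12.781 = 10.864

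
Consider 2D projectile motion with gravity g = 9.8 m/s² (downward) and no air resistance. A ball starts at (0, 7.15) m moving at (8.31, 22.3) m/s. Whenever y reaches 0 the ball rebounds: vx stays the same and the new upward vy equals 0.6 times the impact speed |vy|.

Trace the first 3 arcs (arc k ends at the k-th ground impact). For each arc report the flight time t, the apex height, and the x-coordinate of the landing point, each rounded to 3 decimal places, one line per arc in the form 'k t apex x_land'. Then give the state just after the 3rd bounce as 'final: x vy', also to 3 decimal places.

Arc 1: start y=7.150, vy=22.300 → t=4.852, apex=32.522, x_land=40.318, impact vy=-25.247
  bounce: vy ← 0.6·25.247 = 15.148
Arc 2: start y=0.000, vy=15.148 → t=3.092, apex=11.708, x_land=66.009, impact vy=-15.148
  bounce: vy ← 0.6·15.148 = 9.089
Arc 3: start y=0.000, vy=9.089 → t=1.855, apex=4.215, x_land=81.423, impact vy=-9.089
  bounce: vy ← 0.6·9.089 = 5.453

1 4.852 32.522 40.318
2 3.092 11.708 66.009
3 1.855 4.215 81.423
final: 81.423 5.453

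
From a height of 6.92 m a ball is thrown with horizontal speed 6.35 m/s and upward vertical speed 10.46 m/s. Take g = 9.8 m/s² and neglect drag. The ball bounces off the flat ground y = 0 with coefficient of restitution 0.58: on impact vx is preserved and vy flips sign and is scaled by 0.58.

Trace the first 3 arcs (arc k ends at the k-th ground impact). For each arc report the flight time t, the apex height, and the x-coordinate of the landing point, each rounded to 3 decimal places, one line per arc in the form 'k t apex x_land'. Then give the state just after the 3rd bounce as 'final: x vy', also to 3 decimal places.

Arc 1: start y=6.920, vy=10.460 → t=2.665, apex=12.502, x_land=16.921, impact vy=-15.654
  bounce: vy ← 0.58·15.654 = 9.079
Arc 2: start y=0.000, vy=9.079 → t=1.853, apex=4.206, x_land=28.687, impact vy=-9.079
  bounce: vy ← 0.58·9.079 = 5.266
Arc 3: start y=0.000, vy=5.266 → t=1.075, apex=1.415, x_land=35.511, impact vy=-5.266
  bounce: vy ← 0.58·5.266 = 3.054

1 2.665 12.502 16.921
2 1.853 4.206 28.687
3 1.075 1.415 35.511
final: 35.511 3.054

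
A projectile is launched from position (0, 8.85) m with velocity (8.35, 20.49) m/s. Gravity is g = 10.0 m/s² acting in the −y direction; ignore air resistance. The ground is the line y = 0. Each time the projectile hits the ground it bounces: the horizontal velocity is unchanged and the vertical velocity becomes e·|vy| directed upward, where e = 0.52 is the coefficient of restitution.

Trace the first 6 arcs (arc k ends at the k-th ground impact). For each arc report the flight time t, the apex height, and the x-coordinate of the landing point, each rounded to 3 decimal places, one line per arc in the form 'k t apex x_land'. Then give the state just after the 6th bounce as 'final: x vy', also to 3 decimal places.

Arc 1: start y=8.850, vy=20.490 → t=4.492, apex=29.842, x_land=37.508, impact vy=-24.430
  bounce: vy ← 0.52·24.430 = 12.704
Arc 2: start y=0.000, vy=12.704 → t=2.541, apex=8.069, x_land=58.724, impact vy=-12.704
  bounce: vy ← 0.52·12.704 = 6.606
Arc 3: start y=0.000, vy=6.606 → t=1.321, apex=2.182, x_land=69.756, impact vy=-6.606
  bounce: vy ← 0.52·6.606 = 3.435
Arc 4: start y=0.000, vy=3.435 → t=0.687, apex=0.590, x_land=75.492, impact vy=-3.435
  bounce: vy ← 0.52·3.435 = 1.786
Arc 5: start y=0.000, vy=1.786 → t=0.357, apex=0.160, x_land=78.475, impact vy=-1.786
  bounce: vy ← 0.52·1.786 = 0.929
Arc 6: start y=0.000, vy=0.929 → t=0.186, apex=0.043, x_land=80.027, impact vy=-0.929
  bounce: vy ← 0.52·0.929 = 0.483

1 4.492 29.842 37.508
2 2.541 8.069 58.724
3 1.321 2.182 69.756
4 0.687 0.590 75.492
5 0.357 0.160 78.475
6 0.186 0.043 80.027
final: 80.027 0.483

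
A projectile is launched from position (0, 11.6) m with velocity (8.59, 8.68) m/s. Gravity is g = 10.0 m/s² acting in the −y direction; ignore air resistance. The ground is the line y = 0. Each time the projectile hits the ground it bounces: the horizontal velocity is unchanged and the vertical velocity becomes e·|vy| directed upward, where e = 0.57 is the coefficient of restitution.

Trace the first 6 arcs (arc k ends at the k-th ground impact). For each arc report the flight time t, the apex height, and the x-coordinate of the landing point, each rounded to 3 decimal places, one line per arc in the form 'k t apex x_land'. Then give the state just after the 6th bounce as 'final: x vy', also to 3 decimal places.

Arc 1: start y=11.600, vy=8.680 → t=2.621, apex=15.367, x_land=22.515, impact vy=-17.531
  bounce: vy ← 0.57·17.531 = 9.993
Arc 2: start y=0.000, vy=9.993 → t=1.999, apex=4.993, x_land=39.683, impact vy=-9.993
  bounce: vy ← 0.57·9.993 = 5.696
Arc 3: start y=0.000, vy=5.696 → t=1.139, apex=1.622, x_land=49.469, impact vy=-5.696
  bounce: vy ← 0.57·5.696 = 3.247
Arc 4: start y=0.000, vy=3.247 → t=0.649, apex=0.527, x_land=55.046, impact vy=-3.247
  bounce: vy ← 0.57·3.247 = 1.851
Arc 5: start y=0.000, vy=1.851 → t=0.370, apex=0.171, x_land=58.226, impact vy=-1.851
  bounce: vy ← 0.57·1.851 = 1.055
Arc 6: start y=0.000, vy=1.055 → t=0.211, apex=0.056, x_land=60.038, impact vy=-1.055
  bounce: vy ← 0.57·1.055 = 0.601

1 2.621 15.367 22.515
2 1.999 4.993 39.683
3 1.139 1.622 49.469
4 0.649 0.527 55.046
5 0.370 0.171 58.226
6 0.211 0.056 60.038
final: 60.038 0.601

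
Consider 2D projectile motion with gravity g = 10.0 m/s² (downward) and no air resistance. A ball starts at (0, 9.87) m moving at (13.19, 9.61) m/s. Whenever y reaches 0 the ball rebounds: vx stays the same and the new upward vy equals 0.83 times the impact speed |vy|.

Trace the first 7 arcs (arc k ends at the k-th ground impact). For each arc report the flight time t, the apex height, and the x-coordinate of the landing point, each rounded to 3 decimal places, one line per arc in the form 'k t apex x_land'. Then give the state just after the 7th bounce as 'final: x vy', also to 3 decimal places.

Arc 1: start y=9.870, vy=9.610 → t=2.663, apex=14.488, x_land=35.128, impact vy=-17.022
  bounce: vy ← 0.83·17.022 = 14.128
Arc 2: start y=0.000, vy=14.128 → t=2.826, apex=9.981, x_land=72.398, impact vy=-14.128
  bounce: vy ← 0.83·14.128 = 11.727
Arc 3: start y=0.000, vy=11.727 → t=2.345, apex=6.876, x_land=103.333, impact vy=-11.727
  bounce: vy ← 0.83·11.727 = 9.733
Arc 4: start y=0.000, vy=9.733 → t=1.947, apex=4.737, x_land=129.009, impact vy=-9.733
  bounce: vy ← 0.83·9.733 = 8.078
Arc 5: start y=0.000, vy=8.078 → t=1.616, apex=3.263, x_land=150.319, impact vy=-8.078
  bounce: vy ← 0.83·8.078 = 6.705
Arc 6: start y=0.000, vy=6.705 → t=1.341, apex=2.248, x_land=168.007, impact vy=-6.705
  bounce: vy ← 0.83·6.705 = 5.565
Arc 7: start y=0.000, vy=5.565 → t=1.113, apex=1.549, x_land=182.688, impact vy=-5.565
  bounce: vy ← 0.83·5.565 = 4.619

1 2.663 14.488 35.128
2 2.826 9.981 72.398
3 2.345 6.876 103.333
4 1.947 4.737 129.009
5 1.616 3.263 150.319
6 1.341 2.248 168.007
7 1.113 1.549 182.688
final: 182.688 4.619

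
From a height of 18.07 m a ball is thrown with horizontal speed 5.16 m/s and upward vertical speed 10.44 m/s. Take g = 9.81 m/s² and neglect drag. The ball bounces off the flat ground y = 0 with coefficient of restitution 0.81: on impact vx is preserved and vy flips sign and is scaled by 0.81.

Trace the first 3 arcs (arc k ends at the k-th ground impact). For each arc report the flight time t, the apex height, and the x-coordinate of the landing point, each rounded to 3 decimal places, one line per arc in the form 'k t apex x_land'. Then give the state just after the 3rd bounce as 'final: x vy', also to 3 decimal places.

1 3.259 23.625 16.816
2 3.555 15.501 35.162
3 2.880 10.170 50.021
final: 50.021 11.442

Arc 1: start y=18.070, vy=10.440 → t=3.259, apex=23.625, x_land=16.816, impact vy=-21.530
  bounce: vy ← 0.81·21.530 = 17.439
Arc 2: start y=0.000, vy=17.439 → t=3.555, apex=15.501, x_land=35.162, impact vy=-17.439
  bounce: vy ← 0.81·17.439 = 14.126
Arc 3: start y=0.000, vy=14.126 → t=2.880, apex=10.170, x_land=50.021, impact vy=-14.126
  bounce: vy ← 0.81·14.126 = 11.442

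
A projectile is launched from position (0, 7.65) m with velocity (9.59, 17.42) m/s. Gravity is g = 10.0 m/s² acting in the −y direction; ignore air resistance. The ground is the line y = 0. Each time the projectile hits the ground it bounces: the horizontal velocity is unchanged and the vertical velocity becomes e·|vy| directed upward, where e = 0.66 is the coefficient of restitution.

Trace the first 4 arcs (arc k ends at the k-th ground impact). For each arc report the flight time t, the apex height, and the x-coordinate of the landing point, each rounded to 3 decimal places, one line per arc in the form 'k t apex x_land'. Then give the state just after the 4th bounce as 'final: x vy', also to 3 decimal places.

Arc 1: start y=7.650, vy=17.420 → t=3.878, apex=22.823, x_land=37.195, impact vy=-21.365
  bounce: vy ← 0.66·21.365 = 14.101
Arc 2: start y=0.000, vy=14.101 → t=2.820, apex=9.942, x_land=64.240, impact vy=-14.101
  bounce: vy ← 0.66·14.101 = 9.307
Arc 3: start y=0.000, vy=9.307 → t=1.861, apex=4.331, x_land=82.090, impact vy=-9.307
  bounce: vy ← 0.66·9.307 = 6.142
Arc 4: start y=0.000, vy=6.142 → t=1.228, apex=1.886, x_land=93.871, impact vy=-6.142
  bounce: vy ← 0.66·6.142 = 4.054

1 3.878 22.823 37.195
2 2.820 9.942 64.240
3 1.861 4.331 82.090
4 1.228 1.886 93.871
final: 93.871 4.054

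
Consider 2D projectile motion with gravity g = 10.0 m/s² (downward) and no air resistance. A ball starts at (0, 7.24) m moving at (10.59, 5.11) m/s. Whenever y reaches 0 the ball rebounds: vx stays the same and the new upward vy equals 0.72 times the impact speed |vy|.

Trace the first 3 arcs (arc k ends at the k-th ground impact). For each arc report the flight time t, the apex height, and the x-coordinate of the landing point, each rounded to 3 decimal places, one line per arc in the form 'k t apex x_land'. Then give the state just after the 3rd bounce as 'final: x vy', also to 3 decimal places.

1 1.818 8.546 19.256
2 1.883 4.430 39.192
3 1.355 2.297 53.547
final: 53.547 4.880

Arc 1: start y=7.240, vy=5.110 → t=1.818, apex=8.546, x_land=19.256, impact vy=-13.073
  bounce: vy ← 0.72·13.073 = 9.413
Arc 2: start y=0.000, vy=9.413 → t=1.883, apex=4.430, x_land=39.192, impact vy=-9.413
  bounce: vy ← 0.72·9.413 = 6.777
Arc 3: start y=0.000, vy=6.777 → t=1.355, apex=2.297, x_land=53.547, impact vy=-6.777
  bounce: vy ← 0.72·6.777 = 4.880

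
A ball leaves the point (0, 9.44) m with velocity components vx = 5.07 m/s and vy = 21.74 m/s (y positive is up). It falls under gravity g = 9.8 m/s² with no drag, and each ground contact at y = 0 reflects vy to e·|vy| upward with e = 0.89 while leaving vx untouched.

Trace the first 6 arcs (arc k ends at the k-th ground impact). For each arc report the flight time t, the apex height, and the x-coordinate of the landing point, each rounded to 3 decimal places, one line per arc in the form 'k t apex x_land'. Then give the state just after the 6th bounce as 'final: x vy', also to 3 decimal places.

Arc 1: start y=9.440, vy=21.740 → t=4.835, apex=33.554, x_land=24.514, impact vy=-25.645
  bounce: vy ← 0.89·25.645 = 22.824
Arc 2: start y=0.000, vy=22.824 → t=4.658, apex=26.578, x_land=48.130, impact vy=-22.824
  bounce: vy ← 0.89·22.824 = 20.313
Arc 3: start y=0.000, vy=20.313 → t=4.146, apex=21.052, x_land=69.148, impact vy=-20.313
  bounce: vy ← 0.89·20.313 = 18.079
Arc 4: start y=0.000, vy=18.079 → t=3.690, apex=16.676, x_land=87.854, impact vy=-18.079
  bounce: vy ← 0.89·18.079 = 16.090
Arc 5: start y=0.000, vy=16.090 → t=3.284, apex=13.209, x_land=104.502, impact vy=-16.090
  bounce: vy ← 0.89·16.090 = 14.320
Arc 6: start y=0.000, vy=14.320 → t=2.922, apex=10.463, x_land=119.319, impact vy=-14.320
  bounce: vy ← 0.89·14.320 = 12.745

1 4.835 33.554 24.514
2 4.658 26.578 48.130
3 4.146 21.052 69.148
4 3.690 16.676 87.854
5 3.284 13.209 104.502
6 2.922 10.463 119.319
final: 119.319 12.745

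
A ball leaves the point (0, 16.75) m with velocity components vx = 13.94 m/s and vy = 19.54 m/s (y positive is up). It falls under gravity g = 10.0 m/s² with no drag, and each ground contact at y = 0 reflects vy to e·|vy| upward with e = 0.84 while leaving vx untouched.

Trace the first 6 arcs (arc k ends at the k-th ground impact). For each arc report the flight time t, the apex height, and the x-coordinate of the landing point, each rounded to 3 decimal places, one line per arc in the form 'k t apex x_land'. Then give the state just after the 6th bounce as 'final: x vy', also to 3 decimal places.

1 4.631 35.841 64.561
2 4.498 25.289 127.262
3 3.778 17.844 179.931
4 3.174 12.591 224.172
5 2.666 8.884 261.336
6 2.239 6.269 292.553
final: 292.553 9.405

Arc 1: start y=16.750, vy=19.540 → t=4.631, apex=35.841, x_land=64.561, impact vy=-26.773
  bounce: vy ← 0.84·26.773 = 22.490
Arc 2: start y=0.000, vy=22.490 → t=4.498, apex=25.289, x_land=127.262, impact vy=-22.490
  bounce: vy ← 0.84·22.490 = 18.891
Arc 3: start y=0.000, vy=18.891 → t=3.778, apex=17.844, x_land=179.931, impact vy=-18.891
  bounce: vy ← 0.84·18.891 = 15.869
Arc 4: start y=0.000, vy=15.869 → t=3.174, apex=12.591, x_land=224.172, impact vy=-15.869
  bounce: vy ← 0.84·15.869 = 13.330
Arc 5: start y=0.000, vy=13.330 → t=2.666, apex=8.884, x_land=261.336, impact vy=-13.330
  bounce: vy ← 0.84·13.330 = 11.197
Arc 6: start y=0.000, vy=11.197 → t=2.239, apex=6.269, x_land=292.553, impact vy=-11.197
  bounce: vy ← 0.84·11.197 = 9.405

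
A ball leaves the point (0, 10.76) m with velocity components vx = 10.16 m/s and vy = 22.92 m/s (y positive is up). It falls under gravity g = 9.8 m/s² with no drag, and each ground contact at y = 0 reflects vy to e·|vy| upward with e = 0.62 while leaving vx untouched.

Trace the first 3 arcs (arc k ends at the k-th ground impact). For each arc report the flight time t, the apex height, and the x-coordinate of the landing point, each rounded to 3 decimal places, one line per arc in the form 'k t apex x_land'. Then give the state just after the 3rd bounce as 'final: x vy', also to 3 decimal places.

1 5.107 37.562 51.892
2 3.433 14.439 86.774
3 2.129 5.550 108.400
final: 108.400 6.467

Arc 1: start y=10.760, vy=22.920 → t=5.107, apex=37.562, x_land=51.892, impact vy=-27.133
  bounce: vy ← 0.62·27.133 = 16.823
Arc 2: start y=0.000, vy=16.823 → t=3.433, apex=14.439, x_land=86.774, impact vy=-16.823
  bounce: vy ← 0.62·16.823 = 10.430
Arc 3: start y=0.000, vy=10.430 → t=2.129, apex=5.550, x_land=108.400, impact vy=-10.430
  bounce: vy ← 0.62·10.430 = 6.467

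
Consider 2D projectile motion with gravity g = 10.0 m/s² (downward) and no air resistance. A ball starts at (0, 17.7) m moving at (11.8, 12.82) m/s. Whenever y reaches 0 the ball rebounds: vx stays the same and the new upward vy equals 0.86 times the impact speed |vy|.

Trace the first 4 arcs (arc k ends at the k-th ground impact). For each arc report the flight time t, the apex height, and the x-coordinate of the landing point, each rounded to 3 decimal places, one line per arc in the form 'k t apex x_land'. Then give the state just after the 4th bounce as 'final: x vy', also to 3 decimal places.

1 3.559 25.918 41.993
2 3.916 19.169 88.202
3 3.368 14.177 127.941
4 2.896 10.485 162.117
final: 162.117 12.454

Arc 1: start y=17.700, vy=12.820 → t=3.559, apex=25.918, x_land=41.993, impact vy=-22.767
  bounce: vy ← 0.86·22.767 = 19.580
Arc 2: start y=0.000, vy=19.580 → t=3.916, apex=19.169, x_land=88.202, impact vy=-19.580
  bounce: vy ← 0.86·19.580 = 16.839
Arc 3: start y=0.000, vy=16.839 → t=3.368, apex=14.177, x_land=127.941, impact vy=-16.839
  bounce: vy ← 0.86·16.839 = 14.481
Arc 4: start y=0.000, vy=14.481 → t=2.896, apex=10.485, x_land=162.117, impact vy=-14.481
  bounce: vy ← 0.86·14.481 = 12.454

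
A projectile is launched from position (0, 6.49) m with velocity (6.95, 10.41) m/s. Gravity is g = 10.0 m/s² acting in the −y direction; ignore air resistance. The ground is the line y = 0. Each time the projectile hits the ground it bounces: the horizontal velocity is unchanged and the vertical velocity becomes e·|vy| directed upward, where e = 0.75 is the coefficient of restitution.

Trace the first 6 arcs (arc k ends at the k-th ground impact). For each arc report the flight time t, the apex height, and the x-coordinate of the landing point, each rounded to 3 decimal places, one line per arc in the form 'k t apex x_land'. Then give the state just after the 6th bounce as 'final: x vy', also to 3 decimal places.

1 2.584 11.908 17.961
2 2.315 6.698 34.049
3 1.736 3.768 46.116
4 1.302 2.119 55.166
5 0.977 1.192 61.953
6 0.732 0.671 67.043
final: 67.043 2.747

Arc 1: start y=6.490, vy=10.410 → t=2.584, apex=11.908, x_land=17.961, impact vy=-15.433
  bounce: vy ← 0.75·15.433 = 11.575
Arc 2: start y=0.000, vy=11.575 → t=2.315, apex=6.698, x_land=34.049, impact vy=-11.575
  bounce: vy ← 0.75·11.575 = 8.681
Arc 3: start y=0.000, vy=8.681 → t=1.736, apex=3.768, x_land=46.116, impact vy=-8.681
  bounce: vy ← 0.75·8.681 = 6.511
Arc 4: start y=0.000, vy=6.511 → t=1.302, apex=2.119, x_land=55.166, impact vy=-6.511
  bounce: vy ← 0.75·6.511 = 4.883
Arc 5: start y=0.000, vy=4.883 → t=0.977, apex=1.192, x_land=61.953, impact vy=-4.883
  bounce: vy ← 0.75·4.883 = 3.662
Arc 6: start y=0.000, vy=3.662 → t=0.732, apex=0.671, x_land=67.043, impact vy=-3.662
  bounce: vy ← 0.75·3.662 = 2.747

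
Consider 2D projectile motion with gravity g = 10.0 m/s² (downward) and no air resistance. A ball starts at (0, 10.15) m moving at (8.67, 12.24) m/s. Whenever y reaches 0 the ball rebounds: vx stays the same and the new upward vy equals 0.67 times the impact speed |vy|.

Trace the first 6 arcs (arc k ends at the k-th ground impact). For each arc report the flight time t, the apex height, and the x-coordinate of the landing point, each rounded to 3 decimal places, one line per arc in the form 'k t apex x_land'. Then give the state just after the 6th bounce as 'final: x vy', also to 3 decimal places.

1 3.102 17.641 26.897
2 2.517 7.919 48.720
3 1.686 3.555 63.340
4 1.130 1.596 73.136
5 0.757 0.716 79.700
6 0.507 0.322 84.097
final: 84.097 1.699

Arc 1: start y=10.150, vy=12.240 → t=3.102, apex=17.641, x_land=26.897, impact vy=-18.783
  bounce: vy ← 0.67·18.783 = 12.585
Arc 2: start y=0.000, vy=12.585 → t=2.517, apex=7.919, x_land=48.720, impact vy=-12.585
  bounce: vy ← 0.67·12.585 = 8.432
Arc 3: start y=0.000, vy=8.432 → t=1.686, apex=3.555, x_land=63.340, impact vy=-8.432
  bounce: vy ← 0.67·8.432 = 5.649
Arc 4: start y=0.000, vy=5.649 → t=1.130, apex=1.596, x_land=73.136, impact vy=-5.649
  bounce: vy ← 0.67·5.649 = 3.785
Arc 5: start y=0.000, vy=3.785 → t=0.757, apex=0.716, x_land=79.700, impact vy=-3.785
  bounce: vy ← 0.67·3.785 = 2.536
Arc 6: start y=0.000, vy=2.536 → t=0.507, apex=0.322, x_land=84.097, impact vy=-2.536
  bounce: vy ← 0.67·2.536 = 1.699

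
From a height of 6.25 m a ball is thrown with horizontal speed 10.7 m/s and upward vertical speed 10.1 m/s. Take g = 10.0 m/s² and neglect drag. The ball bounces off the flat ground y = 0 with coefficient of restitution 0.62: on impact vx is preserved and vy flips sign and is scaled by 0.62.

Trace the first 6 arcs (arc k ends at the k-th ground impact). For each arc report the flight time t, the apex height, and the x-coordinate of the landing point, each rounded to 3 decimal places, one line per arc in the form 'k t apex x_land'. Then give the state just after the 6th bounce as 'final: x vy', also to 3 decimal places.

1 2.517 11.351 26.929
2 1.868 4.363 46.919
3 1.158 1.677 59.313
4 0.718 0.645 66.998
5 0.445 0.248 71.762
6 0.276 0.095 74.716
final: 74.716 0.856

Arc 1: start y=6.250, vy=10.100 → t=2.517, apex=11.351, x_land=26.929, impact vy=-15.067
  bounce: vy ← 0.62·15.067 = 9.341
Arc 2: start y=0.000, vy=9.341 → t=1.868, apex=4.363, x_land=46.919, impact vy=-9.341
  bounce: vy ← 0.62·9.341 = 5.792
Arc 3: start y=0.000, vy=5.792 → t=1.158, apex=1.677, x_land=59.313, impact vy=-5.792
  bounce: vy ← 0.62·5.792 = 3.591
Arc 4: start y=0.000, vy=3.591 → t=0.718, apex=0.645, x_land=66.998, impact vy=-3.591
  bounce: vy ← 0.62·3.591 = 2.226
Arc 5: start y=0.000, vy=2.226 → t=0.445, apex=0.248, x_land=71.762, impact vy=-2.226
  bounce: vy ← 0.62·2.226 = 1.380
Arc 6: start y=0.000, vy=1.380 → t=0.276, apex=0.095, x_land=74.716, impact vy=-1.380
  bounce: vy ← 0.62·1.380 = 0.856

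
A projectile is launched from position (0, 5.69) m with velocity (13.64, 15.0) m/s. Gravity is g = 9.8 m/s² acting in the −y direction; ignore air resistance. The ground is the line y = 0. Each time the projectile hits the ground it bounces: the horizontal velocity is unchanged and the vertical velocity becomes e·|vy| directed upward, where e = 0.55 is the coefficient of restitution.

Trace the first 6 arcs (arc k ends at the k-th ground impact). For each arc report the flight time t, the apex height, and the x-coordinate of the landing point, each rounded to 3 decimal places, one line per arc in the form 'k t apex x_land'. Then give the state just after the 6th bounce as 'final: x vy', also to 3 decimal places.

Arc 1: start y=5.690, vy=15.000 → t=3.403, apex=17.170, x_land=46.410, impact vy=-18.345
  bounce: vy ← 0.55·18.345 = 10.090
Arc 2: start y=0.000, vy=10.090 → t=2.059, apex=5.194, x_land=74.496, impact vy=-10.090
  bounce: vy ← 0.55·10.090 = 5.549
Arc 3: start y=0.000, vy=5.549 → t=1.132, apex=1.571, x_land=89.943, impact vy=-5.549
  bounce: vy ← 0.55·5.549 = 3.052
Arc 4: start y=0.000, vy=3.052 → t=0.623, apex=0.475, x_land=98.439, impact vy=-3.052
  bounce: vy ← 0.55·3.052 = 1.679
Arc 5: start y=0.000, vy=1.679 → t=0.343, apex=0.144, x_land=103.112, impact vy=-1.679
  bounce: vy ← 0.55·1.679 = 0.923
Arc 6: start y=0.000, vy=0.923 → t=0.188, apex=0.043, x_land=105.682, impact vy=-0.923
  bounce: vy ← 0.55·0.923 = 0.508

1 3.403 17.170 46.410
2 2.059 5.194 74.496
3 1.132 1.571 89.943
4 0.623 0.475 98.439
5 0.343 0.144 103.112
6 0.188 0.043 105.682
final: 105.682 0.508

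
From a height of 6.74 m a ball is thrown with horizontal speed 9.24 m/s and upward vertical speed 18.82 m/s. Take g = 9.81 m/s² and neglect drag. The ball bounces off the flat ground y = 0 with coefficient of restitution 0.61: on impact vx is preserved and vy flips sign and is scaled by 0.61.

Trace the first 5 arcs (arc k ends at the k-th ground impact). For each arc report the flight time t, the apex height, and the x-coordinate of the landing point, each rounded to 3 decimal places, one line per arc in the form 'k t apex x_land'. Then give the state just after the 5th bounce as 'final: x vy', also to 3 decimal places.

Arc 1: start y=6.740, vy=18.820 → t=4.167, apex=24.793, x_land=38.500, impact vy=-22.055
  bounce: vy ← 0.61·22.055 = 13.454
Arc 2: start y=0.000, vy=13.454 → t=2.743, apex=9.225, x_land=63.844, impact vy=-13.454
  bounce: vy ← 0.61·13.454 = 8.207
Arc 3: start y=0.000, vy=8.207 → t=1.673, apex=3.433, x_land=79.304, impact vy=-8.207
  bounce: vy ← 0.61·8.207 = 5.006
Arc 4: start y=0.000, vy=5.006 → t=1.021, apex=1.277, x_land=88.734, impact vy=-5.006
  bounce: vy ← 0.61·5.006 = 3.054
Arc 5: start y=0.000, vy=3.054 → t=0.623, apex=0.475, x_land=94.487, impact vy=-3.054
  bounce: vy ← 0.61·3.054 = 1.863

1 4.167 24.793 38.500
2 2.743 9.225 63.844
3 1.673 3.433 79.304
4 1.021 1.277 88.734
5 0.623 0.475 94.487
final: 94.487 1.863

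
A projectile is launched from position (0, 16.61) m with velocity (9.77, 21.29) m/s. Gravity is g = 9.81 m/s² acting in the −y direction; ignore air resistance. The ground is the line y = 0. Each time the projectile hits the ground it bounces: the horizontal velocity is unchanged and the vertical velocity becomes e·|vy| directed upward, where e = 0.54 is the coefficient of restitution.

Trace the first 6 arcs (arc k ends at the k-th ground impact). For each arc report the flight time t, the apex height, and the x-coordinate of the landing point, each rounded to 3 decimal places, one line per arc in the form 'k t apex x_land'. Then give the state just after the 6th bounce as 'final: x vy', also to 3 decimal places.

1 5.016 39.712 49.003
2 3.073 11.580 79.026
3 1.659 3.377 95.239
4 0.896 0.985 103.994
5 0.484 0.287 108.721
6 0.261 0.084 111.274
final: 111.274 0.692

Arc 1: start y=16.610, vy=21.290 → t=5.016, apex=39.712, x_land=49.003, impact vy=-27.913
  bounce: vy ← 0.54·27.913 = 15.073
Arc 2: start y=0.000, vy=15.073 → t=3.073, apex=11.580, x_land=79.026, impact vy=-15.073
  bounce: vy ← 0.54·15.073 = 8.140
Arc 3: start y=0.000, vy=8.140 → t=1.659, apex=3.377, x_land=95.239, impact vy=-8.140
  bounce: vy ← 0.54·8.140 = 4.395
Arc 4: start y=0.000, vy=4.395 → t=0.896, apex=0.985, x_land=103.994, impact vy=-4.395
  bounce: vy ← 0.54·4.395 = 2.373
Arc 5: start y=0.000, vy=2.373 → t=0.484, apex=0.287, x_land=108.721, impact vy=-2.373
  bounce: vy ← 0.54·2.373 = 1.282
Arc 6: start y=0.000, vy=1.282 → t=0.261, apex=0.084, x_land=111.274, impact vy=-1.282
  bounce: vy ← 0.54·1.282 = 0.692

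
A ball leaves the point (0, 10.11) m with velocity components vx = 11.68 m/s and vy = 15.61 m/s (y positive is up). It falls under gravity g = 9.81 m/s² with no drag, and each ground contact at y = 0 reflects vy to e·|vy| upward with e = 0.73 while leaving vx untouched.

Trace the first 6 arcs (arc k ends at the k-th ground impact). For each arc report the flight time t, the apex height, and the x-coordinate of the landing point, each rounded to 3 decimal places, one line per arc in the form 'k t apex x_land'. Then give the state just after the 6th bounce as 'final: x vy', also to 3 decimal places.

Arc 1: start y=10.110, vy=15.610 → t=3.734, apex=22.530, x_land=43.618, impact vy=-21.025
  bounce: vy ← 0.73·21.025 = 15.348
Arc 2: start y=0.000, vy=15.348 → t=3.129, apex=12.006, x_land=80.165, impact vy=-15.348
  bounce: vy ← 0.73·15.348 = 11.204
Arc 3: start y=0.000, vy=11.204 → t=2.284, apex=6.398, x_land=106.844, impact vy=-11.204
  bounce: vy ← 0.73·11.204 = 8.179
Arc 4: start y=0.000, vy=8.179 → t=1.667, apex=3.409, x_land=126.320, impact vy=-8.179
  bounce: vy ← 0.73·8.179 = 5.971
Arc 5: start y=0.000, vy=5.971 → t=1.217, apex=1.817, x_land=140.538, impact vy=-5.971
  bounce: vy ← 0.73·5.971 = 4.359
Arc 6: start y=0.000, vy=4.359 → t=0.889, apex=0.968, x_land=150.916, impact vy=-4.359
  bounce: vy ← 0.73·4.359 = 3.182

1 3.734 22.530 43.618
2 3.129 12.006 80.165
3 2.284 6.398 106.844
4 1.667 3.409 126.320
5 1.217 1.817 140.538
6 0.889 0.968 150.916
final: 150.916 3.182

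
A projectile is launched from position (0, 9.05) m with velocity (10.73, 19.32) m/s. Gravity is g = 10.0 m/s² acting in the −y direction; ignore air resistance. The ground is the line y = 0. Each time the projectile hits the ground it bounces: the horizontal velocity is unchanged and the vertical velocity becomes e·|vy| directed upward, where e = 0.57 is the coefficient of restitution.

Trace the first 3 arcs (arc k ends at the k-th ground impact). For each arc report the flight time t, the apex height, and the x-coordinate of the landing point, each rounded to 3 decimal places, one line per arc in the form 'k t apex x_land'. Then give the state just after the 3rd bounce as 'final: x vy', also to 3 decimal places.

1 4.286 27.713 45.992
2 2.684 9.004 74.790
3 1.530 2.925 91.205
final: 91.205 4.360

Arc 1: start y=9.050, vy=19.320 → t=4.286, apex=27.713, x_land=45.992, impact vy=-23.543
  bounce: vy ← 0.57·23.543 = 13.419
Arc 2: start y=0.000, vy=13.419 → t=2.684, apex=9.004, x_land=74.790, impact vy=-13.419
  bounce: vy ← 0.57·13.419 = 7.649
Arc 3: start y=0.000, vy=7.649 → t=1.530, apex=2.925, x_land=91.205, impact vy=-7.649
  bounce: vy ← 0.57·7.649 = 4.360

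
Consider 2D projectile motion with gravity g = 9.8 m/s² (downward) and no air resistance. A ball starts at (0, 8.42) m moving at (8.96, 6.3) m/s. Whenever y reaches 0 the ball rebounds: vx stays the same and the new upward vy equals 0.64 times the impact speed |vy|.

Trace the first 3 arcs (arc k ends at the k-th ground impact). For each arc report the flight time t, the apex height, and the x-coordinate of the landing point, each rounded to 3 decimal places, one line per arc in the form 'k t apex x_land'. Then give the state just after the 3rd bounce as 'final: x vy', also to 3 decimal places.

1 2.103 10.445 18.842
2 1.869 4.278 35.586
3 1.196 1.752 46.303
final: 46.303 3.751

Arc 1: start y=8.420, vy=6.300 → t=2.103, apex=10.445, x_land=18.842, impact vy=-14.308
  bounce: vy ← 0.64·14.308 = 9.157
Arc 2: start y=0.000, vy=9.157 → t=1.869, apex=4.278, x_land=35.586, impact vy=-9.157
  bounce: vy ← 0.64·9.157 = 5.861
Arc 3: start y=0.000, vy=5.861 → t=1.196, apex=1.752, x_land=46.303, impact vy=-5.861
  bounce: vy ← 0.64·5.861 = 3.751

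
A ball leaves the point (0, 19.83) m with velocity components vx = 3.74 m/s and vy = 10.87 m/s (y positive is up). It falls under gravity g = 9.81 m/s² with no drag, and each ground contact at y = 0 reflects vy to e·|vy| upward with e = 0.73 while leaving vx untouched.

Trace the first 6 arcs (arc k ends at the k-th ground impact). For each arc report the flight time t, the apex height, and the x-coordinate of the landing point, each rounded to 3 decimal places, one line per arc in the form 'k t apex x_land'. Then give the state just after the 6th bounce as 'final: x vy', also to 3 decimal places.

Arc 1: start y=19.830, vy=10.870 → t=3.404, apex=25.852, x_land=12.730, impact vy=-22.522
  bounce: vy ← 0.73·22.522 = 16.441
Arc 2: start y=0.000, vy=16.441 → t=3.352, apex=13.777, x_land=25.266, impact vy=-16.441
  bounce: vy ← 0.73·16.441 = 12.002
Arc 3: start y=0.000, vy=12.002 → t=2.447, apex=7.342, x_land=34.417, impact vy=-12.002
  bounce: vy ← 0.73·12.002 = 8.761
Arc 4: start y=0.000, vy=8.761 → t=1.786, apex=3.912, x_land=41.098, impact vy=-8.761
  bounce: vy ← 0.73·8.761 = 6.396
Arc 5: start y=0.000, vy=6.396 → t=1.304, apex=2.085, x_land=45.974, impact vy=-6.396
  bounce: vy ← 0.73·6.396 = 4.669
Arc 6: start y=0.000, vy=4.669 → t=0.952, apex=1.111, x_land=49.534, impact vy=-4.669
  bounce: vy ← 0.73·4.669 = 3.408

1 3.404 25.852 12.730
2 3.352 13.777 25.266
3 2.447 7.342 34.417
4 1.786 3.912 41.098
5 1.304 2.085 45.974
6 0.952 1.111 49.534
final: 49.534 3.408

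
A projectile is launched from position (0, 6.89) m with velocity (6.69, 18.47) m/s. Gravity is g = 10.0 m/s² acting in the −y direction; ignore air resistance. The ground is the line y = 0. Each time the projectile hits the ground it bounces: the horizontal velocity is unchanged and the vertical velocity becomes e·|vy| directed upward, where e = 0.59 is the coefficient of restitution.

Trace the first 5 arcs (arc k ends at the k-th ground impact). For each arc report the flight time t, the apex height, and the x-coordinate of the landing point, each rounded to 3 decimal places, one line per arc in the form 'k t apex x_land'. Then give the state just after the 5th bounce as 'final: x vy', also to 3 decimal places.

Arc 1: start y=6.890, vy=18.470 → t=4.035, apex=23.947, x_land=26.997, impact vy=-21.885
  bounce: vy ← 0.59·21.885 = 12.912
Arc 2: start y=0.000, vy=12.912 → t=2.582, apex=8.336, x_land=44.274, impact vy=-12.912
  bounce: vy ← 0.59·12.912 = 7.618
Arc 3: start y=0.000, vy=7.618 → t=1.524, apex=2.902, x_land=54.467, impact vy=-7.618
  bounce: vy ← 0.59·7.618 = 4.495
Arc 4: start y=0.000, vy=4.495 → t=0.899, apex=1.010, x_land=60.480, impact vy=-4.495
  bounce: vy ← 0.59·4.495 = 2.652
Arc 5: start y=0.000, vy=2.652 → t=0.530, apex=0.352, x_land=64.029, impact vy=-2.652
  bounce: vy ← 0.59·2.652 = 1.565

1 4.035 23.947 26.997
2 2.582 8.336 44.274
3 1.524 2.902 54.467
4 0.899 1.010 60.480
5 0.530 0.352 64.029
final: 64.029 1.565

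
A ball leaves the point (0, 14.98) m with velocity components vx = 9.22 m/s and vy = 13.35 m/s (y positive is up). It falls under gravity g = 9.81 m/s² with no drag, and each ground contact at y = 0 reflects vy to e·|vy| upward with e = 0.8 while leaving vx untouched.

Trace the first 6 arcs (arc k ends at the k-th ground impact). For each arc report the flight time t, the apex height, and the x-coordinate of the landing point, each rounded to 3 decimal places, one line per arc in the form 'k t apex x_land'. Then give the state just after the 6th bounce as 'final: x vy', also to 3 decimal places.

1 3.576 24.064 32.969
2 3.544 15.401 65.644
3 2.835 9.856 91.783
4 2.268 6.308 112.695
5 1.814 4.037 129.425
6 1.452 2.584 142.808
final: 142.808 5.696

Arc 1: start y=14.980, vy=13.350 → t=3.576, apex=24.064, x_land=32.969, impact vy=-21.729
  bounce: vy ← 0.8·21.729 = 17.383
Arc 2: start y=0.000, vy=17.383 → t=3.544, apex=15.401, x_land=65.644, impact vy=-17.383
  bounce: vy ← 0.8·17.383 = 13.906
Arc 3: start y=0.000, vy=13.906 → t=2.835, apex=9.856, x_land=91.783, impact vy=-13.906
  bounce: vy ← 0.8·13.906 = 11.125
Arc 4: start y=0.000, vy=11.125 → t=2.268, apex=6.308, x_land=112.695, impact vy=-11.125
  bounce: vy ← 0.8·11.125 = 8.900
Arc 5: start y=0.000, vy=8.900 → t=1.814, apex=4.037, x_land=129.425, impact vy=-8.900
  bounce: vy ← 0.8·8.900 = 7.120
Arc 6: start y=0.000, vy=7.120 → t=1.452, apex=2.584, x_land=142.808, impact vy=-7.120
  bounce: vy ← 0.8·7.120 = 5.696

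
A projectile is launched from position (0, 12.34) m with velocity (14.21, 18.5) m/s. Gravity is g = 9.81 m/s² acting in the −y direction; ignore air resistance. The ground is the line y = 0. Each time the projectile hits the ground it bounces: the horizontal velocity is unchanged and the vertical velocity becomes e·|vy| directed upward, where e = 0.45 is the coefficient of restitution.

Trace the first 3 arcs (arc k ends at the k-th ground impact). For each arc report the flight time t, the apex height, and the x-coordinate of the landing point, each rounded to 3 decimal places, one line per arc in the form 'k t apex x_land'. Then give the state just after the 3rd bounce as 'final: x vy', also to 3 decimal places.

1 4.350 29.784 61.814
2 2.218 6.031 93.328
3 0.998 1.221 107.509
final: 107.509 2.203

Arc 1: start y=12.340, vy=18.500 → t=4.350, apex=29.784, x_land=61.814, impact vy=-24.174
  bounce: vy ← 0.45·24.174 = 10.878
Arc 2: start y=0.000, vy=10.878 → t=2.218, apex=6.031, x_land=93.328, impact vy=-10.878
  bounce: vy ← 0.45·10.878 = 4.895
Arc 3: start y=0.000, vy=4.895 → t=0.998, apex=1.221, x_land=107.509, impact vy=-4.895
  bounce: vy ← 0.45·4.895 = 2.203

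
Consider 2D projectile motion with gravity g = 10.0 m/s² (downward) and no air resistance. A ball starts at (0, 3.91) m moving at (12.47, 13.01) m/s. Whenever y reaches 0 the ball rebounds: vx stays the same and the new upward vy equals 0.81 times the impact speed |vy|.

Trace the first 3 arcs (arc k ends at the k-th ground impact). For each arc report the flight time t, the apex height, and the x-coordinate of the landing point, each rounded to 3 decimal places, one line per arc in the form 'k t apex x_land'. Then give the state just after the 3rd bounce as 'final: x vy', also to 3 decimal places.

Arc 1: start y=3.910, vy=13.010 → t=2.874, apex=12.373, x_land=35.840, impact vy=-15.731
  bounce: vy ← 0.81·15.731 = 12.742
Arc 2: start y=0.000, vy=12.742 → t=2.548, apex=8.118, x_land=67.618, impact vy=-12.742
  bounce: vy ← 0.81·12.742 = 10.321
Arc 3: start y=0.000, vy=10.321 → t=2.064, apex=5.326, x_land=93.359, impact vy=-10.321
  bounce: vy ← 0.81·10.321 = 8.360

1 2.874 12.373 35.840
2 2.548 8.118 67.618
3 2.064 5.326 93.359
final: 93.359 8.360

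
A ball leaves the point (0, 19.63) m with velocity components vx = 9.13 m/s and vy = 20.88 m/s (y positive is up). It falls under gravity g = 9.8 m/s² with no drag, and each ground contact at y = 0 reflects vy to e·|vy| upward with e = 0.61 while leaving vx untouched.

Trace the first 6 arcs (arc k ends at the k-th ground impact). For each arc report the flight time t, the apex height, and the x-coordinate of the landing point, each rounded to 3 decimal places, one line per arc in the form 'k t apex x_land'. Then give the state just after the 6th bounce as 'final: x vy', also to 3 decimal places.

1 5.054 41.874 46.142
2 3.566 15.581 78.704
3 2.176 5.798 98.566
4 1.327 2.157 110.682
5 0.810 0.803 118.073
6 0.494 0.299 122.581
final: 122.581 1.476

Arc 1: start y=19.630, vy=20.880 → t=5.054, apex=41.874, x_land=46.142, impact vy=-28.648
  bounce: vy ← 0.61·28.648 = 17.475
Arc 2: start y=0.000, vy=17.475 → t=3.566, apex=15.581, x_land=78.704, impact vy=-17.475
  bounce: vy ← 0.61·17.475 = 10.660
Arc 3: start y=0.000, vy=10.660 → t=2.176, apex=5.798, x_land=98.566, impact vy=-10.660
  bounce: vy ← 0.61·10.660 = 6.503
Arc 4: start y=0.000, vy=6.503 → t=1.327, apex=2.157, x_land=110.682, impact vy=-6.503
  bounce: vy ← 0.61·6.503 = 3.967
Arc 5: start y=0.000, vy=3.967 → t=0.810, apex=0.803, x_land=118.073, impact vy=-3.967
  bounce: vy ← 0.61·3.967 = 2.420
Arc 6: start y=0.000, vy=2.420 → t=0.494, apex=0.299, x_land=122.581, impact vy=-2.420
  bounce: vy ← 0.61·2.420 = 1.476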